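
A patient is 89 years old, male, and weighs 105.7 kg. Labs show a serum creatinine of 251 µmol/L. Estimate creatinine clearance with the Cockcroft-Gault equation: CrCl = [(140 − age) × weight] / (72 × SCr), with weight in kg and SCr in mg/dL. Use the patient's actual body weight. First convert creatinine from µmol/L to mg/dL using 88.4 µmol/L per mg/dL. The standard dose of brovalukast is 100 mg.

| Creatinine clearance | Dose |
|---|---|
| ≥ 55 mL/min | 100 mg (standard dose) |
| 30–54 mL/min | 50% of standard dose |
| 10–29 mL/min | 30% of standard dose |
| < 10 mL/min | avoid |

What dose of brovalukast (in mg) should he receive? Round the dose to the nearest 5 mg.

30 mg

SCr = 251 / 88.4 = 2.839 mg/dL
CrCl = (140 − 89) × 105.7 / (72 × 2.839) = 5390.7 / 204.41 ≈ 26.4 mL/min
CrCl ≈ 26 mL/min → bracket 10–29 mL/min.
30% of 100 mg = 30 mg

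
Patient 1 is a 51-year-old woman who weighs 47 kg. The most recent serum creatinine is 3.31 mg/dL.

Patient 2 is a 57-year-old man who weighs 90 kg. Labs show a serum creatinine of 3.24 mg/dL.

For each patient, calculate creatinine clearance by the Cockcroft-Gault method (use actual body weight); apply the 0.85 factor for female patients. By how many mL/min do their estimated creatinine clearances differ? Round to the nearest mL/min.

Patient 1: CrCl = (140 − 51) × 47 / (72 × 3.31) × 0.85 = 4183.0 / 238.32 × 0.85 ≈ 14.9 mL/min
Patient 2: CrCl = (140 − 57) × 90 / (72 × 3.24) = 7470.0 / 233.28 ≈ 32.0 mL/min
|14.9 − 32.0| = 17.1 mL/min

17 mL/min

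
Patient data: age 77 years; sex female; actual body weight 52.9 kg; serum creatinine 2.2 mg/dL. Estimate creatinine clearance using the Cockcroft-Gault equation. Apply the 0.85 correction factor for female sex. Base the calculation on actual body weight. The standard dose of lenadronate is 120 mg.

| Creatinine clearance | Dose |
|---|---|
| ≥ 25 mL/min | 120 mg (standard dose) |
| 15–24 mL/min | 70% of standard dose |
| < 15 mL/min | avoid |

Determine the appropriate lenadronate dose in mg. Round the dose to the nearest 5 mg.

CrCl = (140 − 77) × 52.9 / (72 × 2.2) × 0.85 = 3332.7 / 158.40 × 0.85 ≈ 17.9 mL/min
CrCl ≈ 18 mL/min → bracket 15–24 mL/min.
70% of 120 mg = 84 mg → 85 mg

85 mg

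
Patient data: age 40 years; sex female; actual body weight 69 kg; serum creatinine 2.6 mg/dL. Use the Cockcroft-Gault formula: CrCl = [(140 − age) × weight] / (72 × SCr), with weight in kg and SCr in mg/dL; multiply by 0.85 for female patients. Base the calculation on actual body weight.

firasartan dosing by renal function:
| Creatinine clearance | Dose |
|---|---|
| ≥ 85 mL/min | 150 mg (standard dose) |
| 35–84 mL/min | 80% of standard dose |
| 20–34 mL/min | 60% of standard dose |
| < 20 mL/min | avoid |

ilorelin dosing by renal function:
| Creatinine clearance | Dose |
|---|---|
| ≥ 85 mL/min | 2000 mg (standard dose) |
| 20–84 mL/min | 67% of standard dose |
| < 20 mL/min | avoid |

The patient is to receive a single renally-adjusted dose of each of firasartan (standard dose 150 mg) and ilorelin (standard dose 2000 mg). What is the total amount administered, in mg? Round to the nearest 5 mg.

1430 mg

CrCl = (140 − 40) × 69 / (72 × 2.6) × 0.85 = 6900.0 / 187.20 × 0.85 ≈ 31.3 mL/min
CrCl ≈ 31 mL/min.
firasartan: 20–34 mL/min → 60% of 150 mg = 90 mg.
ilorelin: 20–84 mL/min → 67% of 2000 mg = 1340 mg.
Total = 90 + 1340 = 1430 mg.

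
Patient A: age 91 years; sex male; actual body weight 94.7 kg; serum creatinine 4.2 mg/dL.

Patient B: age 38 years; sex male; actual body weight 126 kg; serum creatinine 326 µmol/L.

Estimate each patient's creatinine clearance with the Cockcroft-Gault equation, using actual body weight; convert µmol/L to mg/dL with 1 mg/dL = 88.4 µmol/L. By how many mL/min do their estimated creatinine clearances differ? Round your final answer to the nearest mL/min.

Patient A: CrCl = (140 − 91) × 94.7 / (72 × 4.2) = 4640.3 / 302.40 ≈ 15.3 mL/min
Patient B: SCr = 326 / 88.4 = 3.688 mg/dL
Patient B: CrCl = (140 − 38) × 126 / (72 × 3.688) = 12852.0 / 265.54 ≈ 48.4 mL/min
|15.3 − 48.4| = 33.1 mL/min

33 mL/min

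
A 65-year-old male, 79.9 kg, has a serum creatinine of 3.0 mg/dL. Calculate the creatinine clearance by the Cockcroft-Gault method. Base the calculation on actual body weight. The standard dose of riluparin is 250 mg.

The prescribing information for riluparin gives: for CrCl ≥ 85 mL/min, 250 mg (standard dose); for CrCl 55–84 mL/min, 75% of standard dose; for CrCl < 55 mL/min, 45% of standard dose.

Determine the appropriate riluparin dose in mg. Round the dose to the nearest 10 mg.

CrCl = (140 − 65) × 79.9 / (72 × 3) = 5992.5 / 216.00 ≈ 27.7 mL/min
CrCl ≈ 28 mL/min → bracket < 55 mL/min.
45% of 250 mg = 112.5 mg → 110 mg

110 mg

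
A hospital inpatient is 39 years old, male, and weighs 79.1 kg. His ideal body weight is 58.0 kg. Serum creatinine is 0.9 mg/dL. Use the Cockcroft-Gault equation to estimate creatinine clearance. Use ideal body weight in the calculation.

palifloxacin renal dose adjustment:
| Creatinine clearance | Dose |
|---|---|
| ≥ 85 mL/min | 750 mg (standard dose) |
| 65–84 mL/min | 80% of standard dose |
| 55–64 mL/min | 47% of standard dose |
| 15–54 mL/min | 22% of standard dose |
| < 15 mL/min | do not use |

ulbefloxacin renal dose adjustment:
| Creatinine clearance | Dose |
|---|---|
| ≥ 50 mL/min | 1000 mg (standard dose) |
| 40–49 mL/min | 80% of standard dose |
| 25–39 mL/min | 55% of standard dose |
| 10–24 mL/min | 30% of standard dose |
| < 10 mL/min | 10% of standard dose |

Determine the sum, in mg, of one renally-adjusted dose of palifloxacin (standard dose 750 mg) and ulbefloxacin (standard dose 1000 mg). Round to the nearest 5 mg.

1750 mg

CrCl = (140 − 39) × 58 / (72 × 0.9) = 5858.0 / 64.80 ≈ 90.4 mL/min
CrCl ≈ 90 mL/min.
palifloxacin: ≥ 85 mL/min → 100% of 750 mg = 750 mg.
ulbefloxacin: ≥ 50 mL/min → 100% of 1000 mg = 1000 mg.
Total = 750 + 1000 = 1750 mg.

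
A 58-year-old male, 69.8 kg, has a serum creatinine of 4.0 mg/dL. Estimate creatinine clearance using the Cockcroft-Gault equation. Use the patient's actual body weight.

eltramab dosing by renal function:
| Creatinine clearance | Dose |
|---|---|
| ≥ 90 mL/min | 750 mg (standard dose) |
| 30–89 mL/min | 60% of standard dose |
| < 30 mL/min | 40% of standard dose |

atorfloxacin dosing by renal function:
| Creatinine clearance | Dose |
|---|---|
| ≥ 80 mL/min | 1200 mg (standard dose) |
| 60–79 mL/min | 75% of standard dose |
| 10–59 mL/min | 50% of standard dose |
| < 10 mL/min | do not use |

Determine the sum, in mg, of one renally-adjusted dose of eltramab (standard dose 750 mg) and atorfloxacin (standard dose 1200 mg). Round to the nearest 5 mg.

CrCl = (140 − 58) × 69.8 / (72 × 4) = 5723.6 / 288.00 ≈ 19.9 mL/min
CrCl ≈ 20 mL/min.
eltramab: < 30 mL/min → 40% of 750 mg = 300 mg.
atorfloxacin: 10–59 mL/min → 50% of 1200 mg = 600 mg.
Total = 300 + 600 = 900 mg.

900 mg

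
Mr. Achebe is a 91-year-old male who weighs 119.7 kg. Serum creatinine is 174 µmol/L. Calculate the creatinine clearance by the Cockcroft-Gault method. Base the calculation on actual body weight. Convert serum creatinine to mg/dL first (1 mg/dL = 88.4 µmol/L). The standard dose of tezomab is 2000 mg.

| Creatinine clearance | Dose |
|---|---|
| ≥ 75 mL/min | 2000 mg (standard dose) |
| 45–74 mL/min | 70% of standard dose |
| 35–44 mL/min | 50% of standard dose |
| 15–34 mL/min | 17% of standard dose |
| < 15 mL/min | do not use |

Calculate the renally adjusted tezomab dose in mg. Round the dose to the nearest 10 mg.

SCr = 174 / 88.4 = 1.968 mg/dL
CrCl = (140 − 91) × 119.7 / (72 × 1.968) = 5865.3 / 141.70 ≈ 41.4 mL/min
CrCl ≈ 41 mL/min → bracket 35–44 mL/min.
50% of 2000 mg = 1000 mg

1000 mg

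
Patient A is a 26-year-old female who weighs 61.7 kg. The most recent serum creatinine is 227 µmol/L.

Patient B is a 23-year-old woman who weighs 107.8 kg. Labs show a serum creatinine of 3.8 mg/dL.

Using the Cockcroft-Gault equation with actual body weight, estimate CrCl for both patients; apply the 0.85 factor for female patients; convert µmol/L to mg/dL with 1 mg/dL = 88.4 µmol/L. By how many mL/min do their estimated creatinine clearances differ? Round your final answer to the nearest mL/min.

7 mL/min

Patient A: SCr = 227 / 88.4 = 2.568 mg/dL
Patient A: CrCl = (140 − 26) × 61.7 / (72 × 2.568) × 0.85 = 7033.8 / 184.90 × 0.85 ≈ 32.3 mL/min
Patient B: CrCl = (140 − 23) × 107.8 / (72 × 3.8) × 0.85 = 12612.6 / 273.60 × 0.85 ≈ 39.2 mL/min
|32.3 − 39.2| = 6.9 mL/min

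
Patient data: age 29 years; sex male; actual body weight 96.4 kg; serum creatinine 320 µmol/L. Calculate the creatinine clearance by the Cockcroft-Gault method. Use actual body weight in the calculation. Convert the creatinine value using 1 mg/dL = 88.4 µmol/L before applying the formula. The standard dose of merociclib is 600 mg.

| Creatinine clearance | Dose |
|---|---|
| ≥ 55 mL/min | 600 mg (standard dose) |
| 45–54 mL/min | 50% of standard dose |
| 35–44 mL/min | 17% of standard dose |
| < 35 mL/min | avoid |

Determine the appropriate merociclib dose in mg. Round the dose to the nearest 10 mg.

SCr = 320 / 88.4 = 3.62 mg/dL
CrCl = (140 − 29) × 96.4 / (72 × 3.62) = 10700.4 / 260.64 ≈ 41.1 mL/min
CrCl ≈ 41 mL/min → bracket 35–44 mL/min.
17% of 600 mg = 102 mg → 100 mg

100 mg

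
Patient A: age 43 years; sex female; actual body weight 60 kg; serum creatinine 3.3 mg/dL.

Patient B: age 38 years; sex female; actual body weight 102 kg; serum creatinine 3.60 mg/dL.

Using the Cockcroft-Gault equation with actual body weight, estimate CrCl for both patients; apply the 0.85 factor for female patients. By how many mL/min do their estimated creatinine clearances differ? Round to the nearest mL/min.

13 mL/min

Patient A: CrCl = (140 − 43) × 60 / (72 × 3.3) × 0.85 = 5820.0 / 237.60 × 0.85 ≈ 20.8 mL/min
Patient B: CrCl = (140 − 38) × 102 / (72 × 3.6) × 0.85 = 10404.0 / 259.20 × 0.85 ≈ 34.1 mL/min
|20.8 − 34.1| = 13.3 mL/min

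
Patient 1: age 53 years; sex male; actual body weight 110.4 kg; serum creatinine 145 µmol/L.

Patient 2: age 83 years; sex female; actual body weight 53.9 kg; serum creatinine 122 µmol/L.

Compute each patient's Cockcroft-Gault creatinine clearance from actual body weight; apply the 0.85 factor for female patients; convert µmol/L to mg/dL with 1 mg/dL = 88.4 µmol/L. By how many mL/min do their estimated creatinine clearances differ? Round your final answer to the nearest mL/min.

55 mL/min

Patient 1: SCr = 145 / 88.4 = 1.64 mg/dL
Patient 1: CrCl = (140 − 53) × 110.4 / (72 × 1.64) = 9604.8 / 118.08 ≈ 81.3 mL/min
Patient 2: SCr = 122 / 88.4 = 1.38 mg/dL
Patient 2: CrCl = (140 − 83) × 53.9 / (72 × 1.38) × 0.85 = 3072.3 / 99.36 × 0.85 ≈ 26.3 mL/min
|81.3 − 26.3| = 55.0 mL/min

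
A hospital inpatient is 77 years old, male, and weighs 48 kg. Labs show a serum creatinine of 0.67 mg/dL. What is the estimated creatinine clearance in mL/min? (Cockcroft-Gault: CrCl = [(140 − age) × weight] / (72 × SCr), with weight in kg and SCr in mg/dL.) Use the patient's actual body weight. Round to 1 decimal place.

CrCl = (140 − 77) × 48 / (72 × 0.67) = 3024.0 / 48.24 ≈ 62.7 mL/min

62.7 mL/min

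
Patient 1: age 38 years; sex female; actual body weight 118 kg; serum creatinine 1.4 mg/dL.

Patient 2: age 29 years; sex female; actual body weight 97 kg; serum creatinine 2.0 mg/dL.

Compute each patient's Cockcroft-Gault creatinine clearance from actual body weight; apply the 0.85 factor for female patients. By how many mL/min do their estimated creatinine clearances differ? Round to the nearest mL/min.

38 mL/min

Patient 1: CrCl = (140 − 38) × 118 / (72 × 1.4) × 0.85 = 12036.0 / 100.80 × 0.85 ≈ 101.5 mL/min
Patient 2: CrCl = (140 − 29) × 97 / (72 × 2) × 0.85 = 10767.0 / 144.00 × 0.85 ≈ 63.6 mL/min
|101.5 − 63.6| = 37.9 mL/min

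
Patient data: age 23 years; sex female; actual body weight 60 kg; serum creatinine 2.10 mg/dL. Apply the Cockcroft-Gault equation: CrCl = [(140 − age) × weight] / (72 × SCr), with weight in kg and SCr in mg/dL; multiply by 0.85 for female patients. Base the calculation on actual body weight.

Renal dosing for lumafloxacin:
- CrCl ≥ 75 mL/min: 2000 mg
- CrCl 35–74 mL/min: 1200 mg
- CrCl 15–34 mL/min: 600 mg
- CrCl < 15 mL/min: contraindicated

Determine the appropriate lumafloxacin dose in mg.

CrCl = (140 − 23) × 60 / (72 × 2.1) × 0.85 = 7020.0 / 151.20 × 0.85 ≈ 39.5 mL/min
CrCl ≈ 39 mL/min → bracket 35–74 mL/min.
Dose for this bracket: 1200 mg.

1200 mg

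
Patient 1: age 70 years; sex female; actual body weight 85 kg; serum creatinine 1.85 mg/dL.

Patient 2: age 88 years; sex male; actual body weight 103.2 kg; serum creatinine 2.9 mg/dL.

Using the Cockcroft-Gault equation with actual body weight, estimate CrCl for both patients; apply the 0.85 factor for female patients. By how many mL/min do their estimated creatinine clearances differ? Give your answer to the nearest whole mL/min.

12 mL/min

Patient 1: CrCl = (140 − 70) × 85 / (72 × 1.85) × 0.85 = 5950.0 / 133.20 × 0.85 ≈ 38.0 mL/min
Patient 2: CrCl = (140 − 88) × 103.2 / (72 × 2.9) = 5366.4 / 208.80 ≈ 25.7 mL/min
|38.0 − 25.7| = 12.3 mL/min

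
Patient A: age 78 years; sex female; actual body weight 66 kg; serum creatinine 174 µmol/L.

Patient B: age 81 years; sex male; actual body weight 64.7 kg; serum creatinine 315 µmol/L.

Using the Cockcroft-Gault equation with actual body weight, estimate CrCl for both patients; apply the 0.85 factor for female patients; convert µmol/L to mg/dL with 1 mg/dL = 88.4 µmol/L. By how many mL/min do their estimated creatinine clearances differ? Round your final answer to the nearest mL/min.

10 mL/min

Patient A: SCr = 174 / 88.4 = 1.968 mg/dL
Patient A: CrCl = (140 − 78) × 66 / (72 × 1.968) × 0.85 = 4092.0 / 141.70 × 0.85 ≈ 24.5 mL/min
Patient B: SCr = 315 / 88.4 = 3.563 mg/dL
Patient B: CrCl = (140 − 81) × 64.7 / (72 × 3.563) = 3817.3 / 256.54 ≈ 14.9 mL/min
|24.5 − 14.9| = 9.6 mL/min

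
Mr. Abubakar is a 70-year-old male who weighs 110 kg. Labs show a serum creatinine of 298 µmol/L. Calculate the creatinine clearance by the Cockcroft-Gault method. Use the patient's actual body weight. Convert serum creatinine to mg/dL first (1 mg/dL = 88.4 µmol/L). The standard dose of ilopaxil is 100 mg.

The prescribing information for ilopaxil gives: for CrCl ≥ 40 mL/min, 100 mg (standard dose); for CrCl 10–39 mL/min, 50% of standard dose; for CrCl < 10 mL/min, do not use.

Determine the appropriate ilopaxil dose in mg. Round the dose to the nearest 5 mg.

SCr = 298 / 88.4 = 3.371 mg/dL
CrCl = (140 − 70) × 110 / (72 × 3.371) = 7700.0 / 242.71 ≈ 31.7 mL/min
CrCl ≈ 32 mL/min → bracket 10–39 mL/min.
50% of 100 mg = 50 mg

50 mg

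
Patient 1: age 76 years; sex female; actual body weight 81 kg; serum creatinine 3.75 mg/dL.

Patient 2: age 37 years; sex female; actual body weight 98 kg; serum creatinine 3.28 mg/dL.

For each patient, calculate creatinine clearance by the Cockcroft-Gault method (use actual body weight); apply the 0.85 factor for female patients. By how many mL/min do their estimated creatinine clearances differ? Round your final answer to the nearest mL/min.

20 mL/min

Patient 1: CrCl = (140 − 76) × 81 / (72 × 3.75) × 0.85 = 5184.0 / 270.00 × 0.85 ≈ 16.3 mL/min
Patient 2: CrCl = (140 − 37) × 98 / (72 × 3.28) × 0.85 = 10094.0 / 236.16 × 0.85 ≈ 36.3 mL/min
|16.3 − 36.3| = 20.0 mL/min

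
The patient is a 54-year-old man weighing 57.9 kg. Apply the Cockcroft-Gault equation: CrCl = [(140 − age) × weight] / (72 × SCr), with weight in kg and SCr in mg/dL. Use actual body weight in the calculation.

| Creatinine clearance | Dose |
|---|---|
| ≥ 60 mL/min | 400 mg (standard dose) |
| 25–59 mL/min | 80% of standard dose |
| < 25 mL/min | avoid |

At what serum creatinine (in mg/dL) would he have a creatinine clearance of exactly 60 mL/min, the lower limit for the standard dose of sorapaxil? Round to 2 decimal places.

1.15 mg/dL

Standard dose requires CrCl ≥ 60 mL/min.
Set (140 − 54) × 57.9 / (72 × SCr) = 60
SCr = (140 − 54) × 57.9 / (72 × 60) = 1.153 mg/dL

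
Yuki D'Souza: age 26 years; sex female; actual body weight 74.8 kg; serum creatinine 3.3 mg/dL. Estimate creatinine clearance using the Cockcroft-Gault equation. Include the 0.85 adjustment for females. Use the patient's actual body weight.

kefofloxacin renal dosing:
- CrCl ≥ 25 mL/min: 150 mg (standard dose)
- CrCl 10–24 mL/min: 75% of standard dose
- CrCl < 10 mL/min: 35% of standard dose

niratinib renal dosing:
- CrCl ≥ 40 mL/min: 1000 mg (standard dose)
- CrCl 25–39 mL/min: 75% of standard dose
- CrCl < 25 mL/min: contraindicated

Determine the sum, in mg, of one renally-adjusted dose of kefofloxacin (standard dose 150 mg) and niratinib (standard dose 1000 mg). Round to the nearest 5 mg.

900 mg

CrCl = (140 − 26) × 74.8 / (72 × 3.3) × 0.85 = 8527.2 / 237.60 × 0.85 ≈ 30.5 mL/min
CrCl ≈ 31 mL/min.
kefofloxacin: ≥ 25 mL/min → 100% of 150 mg = 150 mg.
niratinib: 25–39 mL/min → 75% of 1000 mg = 750 mg.
Total = 150 + 750 = 900 mg.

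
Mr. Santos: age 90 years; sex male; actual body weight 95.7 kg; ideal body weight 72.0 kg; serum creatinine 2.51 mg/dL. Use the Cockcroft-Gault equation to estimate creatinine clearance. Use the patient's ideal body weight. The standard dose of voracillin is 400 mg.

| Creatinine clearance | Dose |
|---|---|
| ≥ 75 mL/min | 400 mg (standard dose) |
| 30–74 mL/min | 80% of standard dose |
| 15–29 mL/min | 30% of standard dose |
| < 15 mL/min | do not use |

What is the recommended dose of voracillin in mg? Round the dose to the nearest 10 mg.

CrCl = (140 − 90) × 72 / (72 × 2.51) = 3600.0 / 180.72 ≈ 19.9 mL/min
CrCl ≈ 20 mL/min → bracket 15–29 mL/min.
30% of 400 mg = 120 mg

120 mg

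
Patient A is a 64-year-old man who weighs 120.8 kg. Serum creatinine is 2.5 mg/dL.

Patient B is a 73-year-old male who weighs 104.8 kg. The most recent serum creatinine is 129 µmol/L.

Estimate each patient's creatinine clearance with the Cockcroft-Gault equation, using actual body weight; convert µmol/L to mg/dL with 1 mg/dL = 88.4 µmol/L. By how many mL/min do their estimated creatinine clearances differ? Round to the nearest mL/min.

Patient A: CrCl = (140 − 64) × 120.8 / (72 × 2.5) = 9180.8 / 180.00 ≈ 51.0 mL/min
Patient B: SCr = 129 / 88.4 = 1.459 mg/dL
Patient B: CrCl = (140 − 73) × 104.8 / (72 × 1.459) = 7021.6 / 105.05 ≈ 66.8 mL/min
|51.0 − 66.8| = 15.8 mL/min

16 mL/min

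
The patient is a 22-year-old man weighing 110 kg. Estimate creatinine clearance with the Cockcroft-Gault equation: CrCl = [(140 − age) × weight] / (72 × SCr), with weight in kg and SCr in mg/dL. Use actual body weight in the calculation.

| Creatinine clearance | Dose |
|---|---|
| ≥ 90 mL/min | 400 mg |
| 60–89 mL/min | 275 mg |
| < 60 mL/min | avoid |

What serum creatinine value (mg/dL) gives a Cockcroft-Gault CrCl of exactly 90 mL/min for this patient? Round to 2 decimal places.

Standard dose requires CrCl ≥ 90 mL/min.
Set (140 − 22) × 110 / (72 × SCr) = 90
SCr = (140 − 22) × 110 / (72 × 90) = 2.003 mg/dL

2.00 mg/dL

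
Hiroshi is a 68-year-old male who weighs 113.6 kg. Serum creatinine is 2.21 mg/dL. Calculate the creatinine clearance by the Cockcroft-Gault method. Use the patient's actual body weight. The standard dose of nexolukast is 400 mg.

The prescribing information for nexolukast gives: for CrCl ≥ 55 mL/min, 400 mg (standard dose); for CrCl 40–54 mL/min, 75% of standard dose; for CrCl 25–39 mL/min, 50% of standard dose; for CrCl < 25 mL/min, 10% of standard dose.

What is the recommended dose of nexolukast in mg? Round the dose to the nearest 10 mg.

300 mg

CrCl = (140 − 68) × 113.6 / (72 × 2.21) = 8179.2 / 159.12 ≈ 51.4 mL/min
CrCl ≈ 51 mL/min → bracket 40–54 mL/min.
75% of 400 mg = 300 mg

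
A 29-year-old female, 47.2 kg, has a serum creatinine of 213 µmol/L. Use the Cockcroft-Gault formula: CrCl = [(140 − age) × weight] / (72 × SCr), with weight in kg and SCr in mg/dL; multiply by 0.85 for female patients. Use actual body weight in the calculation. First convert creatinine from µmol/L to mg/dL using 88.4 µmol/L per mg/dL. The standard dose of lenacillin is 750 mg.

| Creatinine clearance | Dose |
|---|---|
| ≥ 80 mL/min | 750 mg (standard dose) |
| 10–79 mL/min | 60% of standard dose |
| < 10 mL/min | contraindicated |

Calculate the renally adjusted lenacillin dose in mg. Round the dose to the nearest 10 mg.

SCr = 213 / 88.4 = 2.41 mg/dL
CrCl = (140 − 29) × 47.2 / (72 × 2.41) × 0.85 = 5239.2 / 173.52 × 0.85 ≈ 25.7 mL/min
CrCl ≈ 26 mL/min → bracket 10–79 mL/min.
60% of 750 mg = 450 mg

450 mg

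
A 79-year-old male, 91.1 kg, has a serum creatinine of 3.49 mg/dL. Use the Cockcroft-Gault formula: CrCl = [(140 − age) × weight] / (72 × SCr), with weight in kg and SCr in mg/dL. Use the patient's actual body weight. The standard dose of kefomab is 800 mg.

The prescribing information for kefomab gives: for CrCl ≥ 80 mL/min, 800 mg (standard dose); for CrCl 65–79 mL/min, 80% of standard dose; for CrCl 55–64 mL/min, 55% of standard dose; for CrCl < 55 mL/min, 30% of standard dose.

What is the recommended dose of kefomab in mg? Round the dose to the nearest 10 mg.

CrCl = (140 − 79) × 91.1 / (72 × 3.49) = 5557.1 / 251.28 ≈ 22.1 mL/min
CrCl ≈ 22 mL/min → bracket < 55 mL/min.
30% of 800 mg = 240 mg

240 mg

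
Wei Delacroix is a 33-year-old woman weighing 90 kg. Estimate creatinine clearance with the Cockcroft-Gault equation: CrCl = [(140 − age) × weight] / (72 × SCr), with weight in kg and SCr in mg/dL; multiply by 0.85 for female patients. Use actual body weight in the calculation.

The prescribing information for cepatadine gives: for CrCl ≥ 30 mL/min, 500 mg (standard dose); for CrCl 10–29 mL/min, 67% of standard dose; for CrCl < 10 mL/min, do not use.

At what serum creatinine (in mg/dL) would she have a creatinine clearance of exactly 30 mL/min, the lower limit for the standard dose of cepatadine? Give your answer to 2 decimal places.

3.79 mg/dL

Standard dose requires CrCl ≥ 30 mL/min.
Set (140 − 33) × 90 × 0.85 / (72 × SCr) = 30
SCr = (140 − 33) × 90 × 0.85 / (72 × 30) = 3.790 mg/dL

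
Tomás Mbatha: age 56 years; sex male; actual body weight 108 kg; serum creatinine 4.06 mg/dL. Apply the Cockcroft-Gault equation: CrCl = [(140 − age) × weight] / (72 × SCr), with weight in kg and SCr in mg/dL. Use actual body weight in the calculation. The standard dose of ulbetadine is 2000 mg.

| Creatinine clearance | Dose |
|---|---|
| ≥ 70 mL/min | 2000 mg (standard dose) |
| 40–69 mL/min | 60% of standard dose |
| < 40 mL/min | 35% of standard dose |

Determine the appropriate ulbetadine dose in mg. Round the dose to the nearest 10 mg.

CrCl = (140 − 56) × 108 / (72 × 4.06) = 9072.0 / 292.32 ≈ 31.0 mL/min
CrCl ≈ 31 mL/min → bracket < 40 mL/min.
35% of 2000 mg = 700 mg

700 mg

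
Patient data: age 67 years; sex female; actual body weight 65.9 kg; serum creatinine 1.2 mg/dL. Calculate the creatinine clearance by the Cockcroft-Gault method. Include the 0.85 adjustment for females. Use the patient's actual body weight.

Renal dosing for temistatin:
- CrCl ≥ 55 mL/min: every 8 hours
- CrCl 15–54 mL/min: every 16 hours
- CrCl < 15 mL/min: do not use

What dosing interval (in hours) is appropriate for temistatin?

every 16 hours

CrCl = (140 − 67) × 65.9 / (72 × 1.2) × 0.85 = 4810.7 / 86.40 × 0.85 ≈ 47.3 mL/min
CrCl ≈ 47 mL/min → bracket 15–54 mL/min → every 16 hours.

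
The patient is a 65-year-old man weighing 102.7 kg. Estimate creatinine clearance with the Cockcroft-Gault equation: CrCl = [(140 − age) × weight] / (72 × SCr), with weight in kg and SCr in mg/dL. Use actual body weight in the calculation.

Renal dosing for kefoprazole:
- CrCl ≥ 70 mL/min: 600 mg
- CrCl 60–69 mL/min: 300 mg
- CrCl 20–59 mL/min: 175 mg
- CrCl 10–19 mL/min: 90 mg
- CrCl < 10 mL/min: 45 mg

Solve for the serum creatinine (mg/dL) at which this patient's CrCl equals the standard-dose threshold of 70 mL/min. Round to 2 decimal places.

1.53 mg/dL

Standard dose requires CrCl ≥ 70 mL/min.
Set (140 − 65) × 102.7 / (72 × SCr) = 70
SCr = (140 − 65) × 102.7 / (72 × 70) = 1.528 mg/dL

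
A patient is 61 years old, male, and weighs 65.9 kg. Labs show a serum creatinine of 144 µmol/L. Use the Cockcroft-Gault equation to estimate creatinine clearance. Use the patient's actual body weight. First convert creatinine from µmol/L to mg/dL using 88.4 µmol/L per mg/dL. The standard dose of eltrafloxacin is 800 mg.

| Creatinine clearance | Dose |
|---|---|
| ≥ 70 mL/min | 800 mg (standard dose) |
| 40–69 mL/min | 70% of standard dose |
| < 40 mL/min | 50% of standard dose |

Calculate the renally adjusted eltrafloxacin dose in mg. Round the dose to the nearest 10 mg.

560 mg

SCr = 144 / 88.4 = 1.629 mg/dL
CrCl = (140 − 61) × 65.9 / (72 × 1.629) = 5206.1 / 117.29 ≈ 44.4 mL/min
CrCl ≈ 44 mL/min → bracket 40–69 mL/min.
70% of 800 mg = 560 mg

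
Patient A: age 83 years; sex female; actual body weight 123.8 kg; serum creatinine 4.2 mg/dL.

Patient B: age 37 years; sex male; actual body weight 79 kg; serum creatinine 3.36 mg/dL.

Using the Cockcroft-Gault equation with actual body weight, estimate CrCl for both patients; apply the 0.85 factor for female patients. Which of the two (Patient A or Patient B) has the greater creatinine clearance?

Patient A: CrCl = (140 − 83) × 123.8 / (72 × 4.2) × 0.85 = 7056.6 / 302.40 × 0.85 ≈ 19.8 mL/min
Patient B: CrCl = (140 − 37) × 79 / (72 × 3.36) = 8137.0 / 241.92 ≈ 33.6 mL/min
19.8 vs 33.6 mL/min → Patient B is higher.

Patient B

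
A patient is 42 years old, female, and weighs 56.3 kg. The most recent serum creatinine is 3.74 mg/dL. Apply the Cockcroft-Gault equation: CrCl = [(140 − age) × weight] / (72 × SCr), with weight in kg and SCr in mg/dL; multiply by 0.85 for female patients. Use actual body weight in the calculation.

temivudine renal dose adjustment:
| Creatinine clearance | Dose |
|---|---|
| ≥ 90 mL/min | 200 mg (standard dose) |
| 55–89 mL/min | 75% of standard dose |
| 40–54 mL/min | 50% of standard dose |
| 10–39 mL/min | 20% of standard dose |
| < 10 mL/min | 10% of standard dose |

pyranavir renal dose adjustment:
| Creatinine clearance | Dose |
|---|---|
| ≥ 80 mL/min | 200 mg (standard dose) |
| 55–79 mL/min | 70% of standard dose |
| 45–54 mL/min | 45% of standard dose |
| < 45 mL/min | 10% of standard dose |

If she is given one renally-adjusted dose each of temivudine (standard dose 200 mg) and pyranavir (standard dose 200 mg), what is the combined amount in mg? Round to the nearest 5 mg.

CrCl = (140 − 42) × 56.3 / (72 × 3.74) × 0.85 = 5517.4 / 269.28 × 0.85 ≈ 17.4 mL/min
CrCl ≈ 17 mL/min.
temivudine: 10–39 mL/min → 20% of 200 mg = 40 mg.
pyranavir: < 45 mL/min → 10% of 200 mg = 20 mg.
Total = 40 + 20 = 60 mg.

60 mg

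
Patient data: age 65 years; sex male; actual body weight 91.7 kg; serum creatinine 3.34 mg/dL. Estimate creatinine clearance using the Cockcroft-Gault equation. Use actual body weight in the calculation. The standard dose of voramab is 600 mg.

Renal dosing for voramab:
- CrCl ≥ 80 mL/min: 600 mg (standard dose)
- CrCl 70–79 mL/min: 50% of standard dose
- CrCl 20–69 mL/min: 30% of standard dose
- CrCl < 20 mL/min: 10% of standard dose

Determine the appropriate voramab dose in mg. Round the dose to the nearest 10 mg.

180 mg

CrCl = (140 − 65) × 91.7 / (72 × 3.34) = 6877.5 / 240.48 ≈ 28.6 mL/min
CrCl ≈ 29 mL/min → bracket 20–69 mL/min.
30% of 600 mg = 180 mg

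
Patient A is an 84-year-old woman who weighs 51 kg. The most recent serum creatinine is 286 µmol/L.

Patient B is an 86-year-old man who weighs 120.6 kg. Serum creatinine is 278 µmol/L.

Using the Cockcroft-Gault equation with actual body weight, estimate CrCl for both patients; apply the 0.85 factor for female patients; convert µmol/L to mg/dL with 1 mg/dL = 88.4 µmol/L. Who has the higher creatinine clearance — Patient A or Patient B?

Patient B

Patient A: SCr = 286 / 88.4 = 3.235 mg/dL
Patient A: CrCl = (140 − 84) × 51 / (72 × 3.235) × 0.85 = 2856.0 / 232.92 × 0.85 ≈ 10.4 mL/min
Patient B: SCr = 278 / 88.4 = 3.145 mg/dL
Patient B: CrCl = (140 − 86) × 120.6 / (72 × 3.145) = 6512.4 / 226.44 ≈ 28.8 mL/min
10.4 vs 28.8 mL/min → Patient B is higher.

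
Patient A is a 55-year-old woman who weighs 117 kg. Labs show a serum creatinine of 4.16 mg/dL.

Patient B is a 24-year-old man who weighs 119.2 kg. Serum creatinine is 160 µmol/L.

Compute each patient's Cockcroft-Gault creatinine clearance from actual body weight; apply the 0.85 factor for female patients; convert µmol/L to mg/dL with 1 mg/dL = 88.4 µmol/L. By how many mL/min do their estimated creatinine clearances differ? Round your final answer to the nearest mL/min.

Patient A: CrCl = (140 − 55) × 117 / (72 × 4.16) × 0.85 = 9945.0 / 299.52 × 0.85 ≈ 28.2 mL/min
Patient B: SCr = 160 / 88.4 = 1.81 mg/dL
Patient B: CrCl = (140 − 24) × 119.2 / (72 × 1.81) = 13827.2 / 130.32 ≈ 106.1 mL/min
|28.2 − 106.1| = 77.9 mL/min

78 mL/min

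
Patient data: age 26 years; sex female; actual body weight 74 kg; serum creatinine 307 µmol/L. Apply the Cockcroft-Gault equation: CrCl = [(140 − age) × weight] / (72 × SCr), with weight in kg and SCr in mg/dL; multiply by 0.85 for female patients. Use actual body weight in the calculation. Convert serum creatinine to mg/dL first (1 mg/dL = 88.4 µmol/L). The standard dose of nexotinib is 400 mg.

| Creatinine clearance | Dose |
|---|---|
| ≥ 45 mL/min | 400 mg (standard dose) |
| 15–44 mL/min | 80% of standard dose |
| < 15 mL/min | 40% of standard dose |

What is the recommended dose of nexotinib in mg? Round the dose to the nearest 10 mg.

SCr = 307 / 88.4 = 3.473 mg/dL
CrCl = (140 − 26) × 74 / (72 × 3.473) × 0.85 = 8436.0 / 250.06 × 0.85 ≈ 28.7 mL/min
CrCl ≈ 29 mL/min → bracket 15–44 mL/min.
80% of 400 mg = 320 mg

320 mg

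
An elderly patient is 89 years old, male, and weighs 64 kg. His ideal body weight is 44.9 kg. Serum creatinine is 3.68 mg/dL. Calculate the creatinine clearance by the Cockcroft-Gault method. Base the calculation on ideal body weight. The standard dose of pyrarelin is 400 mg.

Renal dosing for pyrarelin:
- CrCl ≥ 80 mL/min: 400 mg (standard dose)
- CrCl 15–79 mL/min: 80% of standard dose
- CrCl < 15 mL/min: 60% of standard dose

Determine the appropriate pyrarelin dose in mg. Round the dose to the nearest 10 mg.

240 mg

CrCl = (140 − 89) × 44.9 / (72 × 3.68) = 2289.9 / 264.96 ≈ 8.6 mL/min
CrCl ≈ 9 mL/min → bracket < 15 mL/min.
60% of 400 mg = 240 mg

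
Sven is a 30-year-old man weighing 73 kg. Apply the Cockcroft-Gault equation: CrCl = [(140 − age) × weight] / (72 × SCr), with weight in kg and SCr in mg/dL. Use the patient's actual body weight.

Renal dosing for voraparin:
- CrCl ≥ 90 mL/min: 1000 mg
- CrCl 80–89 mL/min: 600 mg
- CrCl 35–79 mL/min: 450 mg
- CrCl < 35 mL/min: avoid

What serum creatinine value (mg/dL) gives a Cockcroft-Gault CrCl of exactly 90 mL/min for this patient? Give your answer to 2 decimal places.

1.24 mg/dL

Standard dose requires CrCl ≥ 90 mL/min.
Set (140 − 30) × 73 / (72 × SCr) = 90
SCr = (140 − 30) × 73 / (72 × 90) = 1.239 mg/dL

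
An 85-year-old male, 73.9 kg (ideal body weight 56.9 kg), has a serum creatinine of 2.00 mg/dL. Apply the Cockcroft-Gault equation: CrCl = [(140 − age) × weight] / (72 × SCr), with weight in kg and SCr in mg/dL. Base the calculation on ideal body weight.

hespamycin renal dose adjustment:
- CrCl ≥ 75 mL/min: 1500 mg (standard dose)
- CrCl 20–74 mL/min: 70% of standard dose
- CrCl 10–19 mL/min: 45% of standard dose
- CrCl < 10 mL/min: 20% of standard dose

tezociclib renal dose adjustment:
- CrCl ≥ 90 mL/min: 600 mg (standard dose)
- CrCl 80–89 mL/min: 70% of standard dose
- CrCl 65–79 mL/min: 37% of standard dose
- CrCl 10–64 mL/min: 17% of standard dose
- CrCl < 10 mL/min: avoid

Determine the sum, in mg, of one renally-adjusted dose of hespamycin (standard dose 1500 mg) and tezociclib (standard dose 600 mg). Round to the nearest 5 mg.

1150 mg

CrCl = (140 − 85) × 56.9 / (72 × 2) = 3129.5 / 144.00 ≈ 21.7 mL/min
CrCl ≈ 22 mL/min.
hespamycin: 20–74 mL/min → 70% of 1500 mg = 1050 mg.
tezociclib: 10–64 mL/min → 17% of 600 mg = 102 mg.
Total = 1050 + 102 = 1152 mg.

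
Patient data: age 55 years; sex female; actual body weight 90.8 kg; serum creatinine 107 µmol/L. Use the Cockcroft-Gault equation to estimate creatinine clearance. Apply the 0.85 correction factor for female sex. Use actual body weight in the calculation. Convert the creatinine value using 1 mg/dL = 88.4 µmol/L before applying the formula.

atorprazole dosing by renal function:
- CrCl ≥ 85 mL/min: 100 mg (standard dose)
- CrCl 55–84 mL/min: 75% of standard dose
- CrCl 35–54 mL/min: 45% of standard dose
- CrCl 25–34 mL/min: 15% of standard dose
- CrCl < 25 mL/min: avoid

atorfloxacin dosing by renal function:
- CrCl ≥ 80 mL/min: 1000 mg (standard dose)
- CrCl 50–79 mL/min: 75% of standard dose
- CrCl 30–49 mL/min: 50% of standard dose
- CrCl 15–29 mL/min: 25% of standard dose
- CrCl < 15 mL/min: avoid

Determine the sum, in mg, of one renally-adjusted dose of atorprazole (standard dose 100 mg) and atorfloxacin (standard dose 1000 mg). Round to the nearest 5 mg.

SCr = 107 / 88.4 = 1.21 mg/dL
CrCl = (140 − 55) × 90.8 / (72 × 1.21) × 0.85 = 7718.0 / 87.12 × 0.85 ≈ 75.3 mL/min
CrCl ≈ 75 mL/min.
atorprazole: 55–84 mL/min → 75% of 100 mg = 75 mg.
atorfloxacin: 50–79 mL/min → 75% of 1000 mg = 750 mg.
Total = 75 + 750 = 825 mg.

825 mg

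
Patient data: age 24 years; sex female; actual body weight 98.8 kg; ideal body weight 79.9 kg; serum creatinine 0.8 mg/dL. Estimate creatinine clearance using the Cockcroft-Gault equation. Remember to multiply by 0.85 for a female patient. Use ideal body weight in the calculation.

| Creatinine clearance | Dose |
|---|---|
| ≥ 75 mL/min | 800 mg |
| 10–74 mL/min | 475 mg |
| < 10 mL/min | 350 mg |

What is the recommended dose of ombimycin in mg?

CrCl = (140 − 24) × 79.9 / (72 × 0.8) × 0.85 = 9268.4 / 57.60 × 0.85 ≈ 136.8 mL/min
CrCl ≈ 137 mL/min → bracket ≥ 75 mL/min.
Dose for this bracket: 800 mg.

800 mg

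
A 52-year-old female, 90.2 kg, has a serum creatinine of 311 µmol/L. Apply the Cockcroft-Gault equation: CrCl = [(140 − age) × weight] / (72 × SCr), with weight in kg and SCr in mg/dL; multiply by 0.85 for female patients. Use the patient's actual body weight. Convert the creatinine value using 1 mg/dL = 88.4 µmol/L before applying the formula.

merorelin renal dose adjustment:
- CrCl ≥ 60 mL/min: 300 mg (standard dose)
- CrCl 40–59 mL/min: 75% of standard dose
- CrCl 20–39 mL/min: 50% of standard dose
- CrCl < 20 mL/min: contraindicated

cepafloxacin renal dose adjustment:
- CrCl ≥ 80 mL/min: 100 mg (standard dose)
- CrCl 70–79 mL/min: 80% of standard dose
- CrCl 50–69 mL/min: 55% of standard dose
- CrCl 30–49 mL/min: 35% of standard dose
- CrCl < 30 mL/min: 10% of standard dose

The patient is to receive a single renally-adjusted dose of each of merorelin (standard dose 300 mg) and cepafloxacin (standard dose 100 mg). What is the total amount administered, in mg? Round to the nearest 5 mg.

160 mg

SCr = 311 / 88.4 = 3.518 mg/dL
CrCl = (140 − 52) × 90.2 / (72 × 3.518) × 0.85 = 7937.6 / 253.30 × 0.85 ≈ 26.6 mL/min
CrCl ≈ 27 mL/min.
merorelin: 20–39 mL/min → 50% of 300 mg = 150 mg.
cepafloxacin: < 30 mL/min → 10% of 100 mg = 10 mg.
Total = 150 + 10 = 160 mg.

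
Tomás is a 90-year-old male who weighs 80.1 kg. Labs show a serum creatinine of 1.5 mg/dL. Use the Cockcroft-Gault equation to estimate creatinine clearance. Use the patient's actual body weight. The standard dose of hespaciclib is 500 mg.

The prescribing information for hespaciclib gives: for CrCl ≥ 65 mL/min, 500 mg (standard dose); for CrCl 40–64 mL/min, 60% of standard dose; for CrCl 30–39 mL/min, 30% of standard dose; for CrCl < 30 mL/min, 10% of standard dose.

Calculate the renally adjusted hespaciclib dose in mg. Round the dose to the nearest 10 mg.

150 mg

CrCl = (140 − 90) × 80.1 / (72 × 1.5) = 4005.0 / 108.00 ≈ 37.1 mL/min
CrCl ≈ 37 mL/min → bracket 30–39 mL/min.
30% of 500 mg = 150 mg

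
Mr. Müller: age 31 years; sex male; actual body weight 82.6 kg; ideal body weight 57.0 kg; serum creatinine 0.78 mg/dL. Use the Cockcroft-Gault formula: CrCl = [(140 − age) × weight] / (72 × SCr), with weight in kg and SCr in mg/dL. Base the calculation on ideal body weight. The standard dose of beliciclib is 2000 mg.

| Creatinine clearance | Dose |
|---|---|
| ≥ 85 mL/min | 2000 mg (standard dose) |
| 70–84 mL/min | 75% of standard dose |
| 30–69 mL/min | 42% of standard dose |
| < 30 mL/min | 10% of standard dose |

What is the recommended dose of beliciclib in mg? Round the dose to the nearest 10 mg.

2000 mg

CrCl = (140 − 31) × 57 / (72 × 0.78) = 6213.0 / 56.16 ≈ 110.6 mL/min
CrCl ≈ 111 mL/min → bracket ≥ 85 mL/min.
100% of 2000 mg = 2000 mg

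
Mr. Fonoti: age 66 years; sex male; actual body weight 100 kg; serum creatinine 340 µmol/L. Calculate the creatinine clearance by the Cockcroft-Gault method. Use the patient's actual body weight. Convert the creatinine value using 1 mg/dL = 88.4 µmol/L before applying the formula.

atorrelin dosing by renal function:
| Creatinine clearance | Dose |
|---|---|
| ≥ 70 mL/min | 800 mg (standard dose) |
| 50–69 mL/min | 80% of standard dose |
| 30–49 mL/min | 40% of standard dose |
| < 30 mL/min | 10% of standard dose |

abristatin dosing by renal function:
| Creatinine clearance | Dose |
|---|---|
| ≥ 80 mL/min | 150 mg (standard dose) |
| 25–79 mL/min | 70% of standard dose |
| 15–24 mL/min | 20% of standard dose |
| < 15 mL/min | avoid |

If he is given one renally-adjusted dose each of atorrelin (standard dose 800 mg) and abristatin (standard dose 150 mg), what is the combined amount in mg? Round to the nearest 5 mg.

185 mg

SCr = 340 / 88.4 = 3.846 mg/dL
CrCl = (140 − 66) × 100 / (72 × 3.846) = 7400.0 / 276.91 ≈ 26.7 mL/min
CrCl ≈ 27 mL/min.
atorrelin: < 30 mL/min → 10% of 800 mg = 80 mg.
abristatin: 25–79 mL/min → 70% of 150 mg = 105 mg.
Total = 80 + 105 = 185 mg.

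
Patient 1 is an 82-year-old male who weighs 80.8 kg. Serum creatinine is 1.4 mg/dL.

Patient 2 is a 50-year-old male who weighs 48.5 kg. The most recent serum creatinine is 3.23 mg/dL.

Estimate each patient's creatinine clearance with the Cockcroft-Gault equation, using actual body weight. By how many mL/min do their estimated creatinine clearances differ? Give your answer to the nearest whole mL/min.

28 mL/min

Patient 1: CrCl = (140 − 82) × 80.8 / (72 × 1.4) = 4686.4 / 100.80 ≈ 46.5 mL/min
Patient 2: CrCl = (140 − 50) × 48.5 / (72 × 3.23) = 4365.0 / 232.56 ≈ 18.8 mL/min
|46.5 − 18.8| = 27.7 mL/min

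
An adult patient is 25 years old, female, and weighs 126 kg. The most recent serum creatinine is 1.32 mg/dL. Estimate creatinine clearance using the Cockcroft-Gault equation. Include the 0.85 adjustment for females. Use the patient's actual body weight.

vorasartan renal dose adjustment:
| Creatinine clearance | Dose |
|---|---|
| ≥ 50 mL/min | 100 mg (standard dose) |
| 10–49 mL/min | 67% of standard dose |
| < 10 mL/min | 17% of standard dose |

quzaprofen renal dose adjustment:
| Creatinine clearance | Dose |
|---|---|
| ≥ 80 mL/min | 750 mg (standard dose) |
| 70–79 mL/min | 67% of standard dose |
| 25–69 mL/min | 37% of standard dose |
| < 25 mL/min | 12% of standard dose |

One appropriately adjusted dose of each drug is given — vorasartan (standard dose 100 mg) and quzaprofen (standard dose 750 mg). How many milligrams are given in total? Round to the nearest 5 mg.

CrCl = (140 − 25) × 126 / (72 × 1.32) × 0.85 = 14490.0 / 95.04 × 0.85 ≈ 129.6 mL/min
CrCl ≈ 130 mL/min.
vorasartan: ≥ 50 mL/min → 100% of 100 mg = 100 mg.
quzaprofen: ≥ 80 mL/min → 100% of 750 mg = 750 mg.
Total = 100 + 750 = 850 mg.

850 mg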